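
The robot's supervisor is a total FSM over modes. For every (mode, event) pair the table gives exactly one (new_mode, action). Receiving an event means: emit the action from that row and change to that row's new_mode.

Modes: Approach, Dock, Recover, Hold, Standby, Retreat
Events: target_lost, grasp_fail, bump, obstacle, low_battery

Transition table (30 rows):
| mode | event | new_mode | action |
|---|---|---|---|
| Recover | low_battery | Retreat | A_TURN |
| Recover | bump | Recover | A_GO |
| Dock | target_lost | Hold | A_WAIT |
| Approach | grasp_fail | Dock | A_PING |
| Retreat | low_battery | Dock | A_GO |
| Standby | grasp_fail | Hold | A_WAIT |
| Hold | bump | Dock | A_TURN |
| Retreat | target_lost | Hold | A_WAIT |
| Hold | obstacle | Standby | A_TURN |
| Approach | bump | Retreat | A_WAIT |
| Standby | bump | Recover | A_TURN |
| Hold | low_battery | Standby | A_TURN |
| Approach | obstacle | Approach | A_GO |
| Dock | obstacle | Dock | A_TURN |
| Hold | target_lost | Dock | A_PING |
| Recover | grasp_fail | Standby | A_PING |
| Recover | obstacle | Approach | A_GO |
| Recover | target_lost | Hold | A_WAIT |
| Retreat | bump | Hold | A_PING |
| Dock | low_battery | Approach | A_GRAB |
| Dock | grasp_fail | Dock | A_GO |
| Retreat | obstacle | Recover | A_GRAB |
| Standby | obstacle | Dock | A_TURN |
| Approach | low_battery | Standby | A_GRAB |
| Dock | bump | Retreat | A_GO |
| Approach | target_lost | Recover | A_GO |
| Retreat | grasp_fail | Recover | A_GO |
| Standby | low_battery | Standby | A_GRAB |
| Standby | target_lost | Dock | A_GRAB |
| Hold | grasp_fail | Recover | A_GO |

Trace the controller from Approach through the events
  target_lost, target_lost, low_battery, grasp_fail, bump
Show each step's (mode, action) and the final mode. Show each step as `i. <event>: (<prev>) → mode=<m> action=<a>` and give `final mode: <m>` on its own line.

1. target_lost: (Approach) → mode=Recover action=A_GO
2. target_lost: (Recover) → mode=Hold action=A_WAIT
3. low_battery: (Hold) → mode=Standby action=A_TURN
4. grasp_fail: (Standby) → mode=Hold action=A_WAIT
5. bump: (Hold) → mode=Dock action=A_TURN

final mode: Dock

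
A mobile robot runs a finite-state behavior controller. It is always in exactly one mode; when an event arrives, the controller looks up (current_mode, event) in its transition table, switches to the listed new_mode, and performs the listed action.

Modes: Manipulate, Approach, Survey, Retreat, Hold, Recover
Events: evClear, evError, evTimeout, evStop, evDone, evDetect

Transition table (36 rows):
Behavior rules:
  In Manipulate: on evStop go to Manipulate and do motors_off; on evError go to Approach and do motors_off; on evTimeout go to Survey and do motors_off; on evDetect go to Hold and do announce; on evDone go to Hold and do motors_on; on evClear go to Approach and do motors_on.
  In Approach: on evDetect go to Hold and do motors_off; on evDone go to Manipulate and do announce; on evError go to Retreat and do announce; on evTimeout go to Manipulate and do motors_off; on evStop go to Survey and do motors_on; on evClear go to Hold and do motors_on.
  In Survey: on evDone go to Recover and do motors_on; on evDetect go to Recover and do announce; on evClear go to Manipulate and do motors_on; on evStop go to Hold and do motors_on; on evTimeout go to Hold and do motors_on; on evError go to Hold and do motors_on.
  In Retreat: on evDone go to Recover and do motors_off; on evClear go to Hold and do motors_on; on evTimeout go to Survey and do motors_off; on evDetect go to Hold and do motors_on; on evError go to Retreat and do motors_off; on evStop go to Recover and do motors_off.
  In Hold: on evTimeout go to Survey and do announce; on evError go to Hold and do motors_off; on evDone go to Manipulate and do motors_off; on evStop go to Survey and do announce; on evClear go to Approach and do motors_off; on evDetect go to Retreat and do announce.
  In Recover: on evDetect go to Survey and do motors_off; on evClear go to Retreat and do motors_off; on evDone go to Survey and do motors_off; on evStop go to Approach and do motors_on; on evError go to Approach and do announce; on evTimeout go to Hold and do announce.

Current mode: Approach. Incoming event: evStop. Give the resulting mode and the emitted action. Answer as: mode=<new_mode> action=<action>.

mode=Survey action=motors_on

current mode = Approach; filter table to that mode:
  (Approach, evDetect) → (Hold, motors_off)
  (Approach, evDone) → (Manipulate, announce)
  (Approach, evError) → (Retreat, announce)
  (Approach, evTimeout) → (Manipulate, motors_off)
  (Approach, evStop) → (Survey, motors_on)  ← event matches
  (Approach, evClear) → (Hold, motors_on)
event = evStop selects (Survey, motors_on)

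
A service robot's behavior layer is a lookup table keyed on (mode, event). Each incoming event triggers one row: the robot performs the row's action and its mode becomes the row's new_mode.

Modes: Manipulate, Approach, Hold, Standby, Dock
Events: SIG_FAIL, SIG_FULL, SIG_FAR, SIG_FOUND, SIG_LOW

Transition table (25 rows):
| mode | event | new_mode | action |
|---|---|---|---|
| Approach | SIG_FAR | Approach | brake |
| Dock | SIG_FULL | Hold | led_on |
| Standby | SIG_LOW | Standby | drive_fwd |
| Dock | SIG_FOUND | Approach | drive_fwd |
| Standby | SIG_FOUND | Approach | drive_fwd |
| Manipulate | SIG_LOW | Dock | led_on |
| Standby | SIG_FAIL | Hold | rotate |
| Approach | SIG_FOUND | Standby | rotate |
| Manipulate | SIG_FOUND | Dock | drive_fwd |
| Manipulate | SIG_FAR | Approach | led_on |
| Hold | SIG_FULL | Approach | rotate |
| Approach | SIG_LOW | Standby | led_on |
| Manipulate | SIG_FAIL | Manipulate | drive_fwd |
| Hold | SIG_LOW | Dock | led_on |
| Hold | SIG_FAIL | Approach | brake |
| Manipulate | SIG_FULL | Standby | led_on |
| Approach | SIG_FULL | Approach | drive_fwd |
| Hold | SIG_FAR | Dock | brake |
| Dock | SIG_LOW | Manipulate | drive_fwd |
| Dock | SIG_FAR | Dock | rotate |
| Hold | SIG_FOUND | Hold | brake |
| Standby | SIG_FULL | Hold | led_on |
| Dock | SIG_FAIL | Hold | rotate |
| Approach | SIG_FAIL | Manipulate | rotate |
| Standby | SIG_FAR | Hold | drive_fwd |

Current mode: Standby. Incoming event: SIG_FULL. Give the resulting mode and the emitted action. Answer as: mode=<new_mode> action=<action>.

mode=Hold action=led_on

current mode = Standby; filter table to that mode:
  (Standby, SIG_LOW) → (Standby, drive_fwd)
  (Standby, SIG_FOUND) → (Approach, drive_fwd)
  (Standby, SIG_FAIL) → (Hold, rotate)
  (Standby, SIG_FULL) → (Hold, led_on)  ← event matches
  (Standby, SIG_FAR) → (Hold, drive_fwd)
event = SIG_FULL selects (Hold, led_on)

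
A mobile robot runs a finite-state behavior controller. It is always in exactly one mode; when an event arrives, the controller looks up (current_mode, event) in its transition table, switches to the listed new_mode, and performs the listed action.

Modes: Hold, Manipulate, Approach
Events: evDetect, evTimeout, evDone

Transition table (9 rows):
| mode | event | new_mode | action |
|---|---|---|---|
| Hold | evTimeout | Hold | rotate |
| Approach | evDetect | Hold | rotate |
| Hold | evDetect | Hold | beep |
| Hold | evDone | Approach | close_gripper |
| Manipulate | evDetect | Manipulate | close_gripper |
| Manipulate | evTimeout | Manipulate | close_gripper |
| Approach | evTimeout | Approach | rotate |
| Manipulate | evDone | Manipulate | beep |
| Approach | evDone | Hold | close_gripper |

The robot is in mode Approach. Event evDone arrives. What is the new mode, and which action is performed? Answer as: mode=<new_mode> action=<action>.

mode=Hold action=close_gripper

current mode = Approach; filter table to that mode:
  (Approach, evDetect) → (Hold, rotate)
  (Approach, evTimeout) → (Approach, rotate)
  (Approach, evDone) → (Hold, close_gripper)  ← event matches
event = evDone selects (Hold, close_gripper)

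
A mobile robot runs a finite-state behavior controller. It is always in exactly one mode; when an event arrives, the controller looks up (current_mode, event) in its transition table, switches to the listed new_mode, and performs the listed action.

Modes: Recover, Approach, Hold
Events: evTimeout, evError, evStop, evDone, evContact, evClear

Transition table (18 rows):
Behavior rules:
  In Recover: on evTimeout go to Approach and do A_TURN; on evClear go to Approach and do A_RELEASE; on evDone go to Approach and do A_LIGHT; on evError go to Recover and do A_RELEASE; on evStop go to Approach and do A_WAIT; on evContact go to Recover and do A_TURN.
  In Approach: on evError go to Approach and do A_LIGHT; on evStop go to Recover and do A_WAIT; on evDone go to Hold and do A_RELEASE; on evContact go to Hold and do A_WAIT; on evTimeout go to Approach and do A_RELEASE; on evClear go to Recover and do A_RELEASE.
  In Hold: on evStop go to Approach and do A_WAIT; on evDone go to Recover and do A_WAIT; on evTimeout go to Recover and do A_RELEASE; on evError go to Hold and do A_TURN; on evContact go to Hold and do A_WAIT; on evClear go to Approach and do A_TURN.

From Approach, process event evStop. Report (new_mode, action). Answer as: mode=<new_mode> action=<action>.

current mode = Approach; filter table to that mode:
  (Approach, evError) → (Approach, A_LIGHT)
  (Approach, evStop) → (Recover, A_WAIT)  ← event matches
  (Approach, evDone) → (Hold, A_RELEASE)
  (Approach, evContact) → (Hold, A_WAIT)
  (Approach, evTimeout) → (Approach, A_RELEASE)
  (Approach, evClear) → (Recover, A_RELEASE)
event = evStop selects (Recover, A_WAIT)

mode=Recover action=A_WAIT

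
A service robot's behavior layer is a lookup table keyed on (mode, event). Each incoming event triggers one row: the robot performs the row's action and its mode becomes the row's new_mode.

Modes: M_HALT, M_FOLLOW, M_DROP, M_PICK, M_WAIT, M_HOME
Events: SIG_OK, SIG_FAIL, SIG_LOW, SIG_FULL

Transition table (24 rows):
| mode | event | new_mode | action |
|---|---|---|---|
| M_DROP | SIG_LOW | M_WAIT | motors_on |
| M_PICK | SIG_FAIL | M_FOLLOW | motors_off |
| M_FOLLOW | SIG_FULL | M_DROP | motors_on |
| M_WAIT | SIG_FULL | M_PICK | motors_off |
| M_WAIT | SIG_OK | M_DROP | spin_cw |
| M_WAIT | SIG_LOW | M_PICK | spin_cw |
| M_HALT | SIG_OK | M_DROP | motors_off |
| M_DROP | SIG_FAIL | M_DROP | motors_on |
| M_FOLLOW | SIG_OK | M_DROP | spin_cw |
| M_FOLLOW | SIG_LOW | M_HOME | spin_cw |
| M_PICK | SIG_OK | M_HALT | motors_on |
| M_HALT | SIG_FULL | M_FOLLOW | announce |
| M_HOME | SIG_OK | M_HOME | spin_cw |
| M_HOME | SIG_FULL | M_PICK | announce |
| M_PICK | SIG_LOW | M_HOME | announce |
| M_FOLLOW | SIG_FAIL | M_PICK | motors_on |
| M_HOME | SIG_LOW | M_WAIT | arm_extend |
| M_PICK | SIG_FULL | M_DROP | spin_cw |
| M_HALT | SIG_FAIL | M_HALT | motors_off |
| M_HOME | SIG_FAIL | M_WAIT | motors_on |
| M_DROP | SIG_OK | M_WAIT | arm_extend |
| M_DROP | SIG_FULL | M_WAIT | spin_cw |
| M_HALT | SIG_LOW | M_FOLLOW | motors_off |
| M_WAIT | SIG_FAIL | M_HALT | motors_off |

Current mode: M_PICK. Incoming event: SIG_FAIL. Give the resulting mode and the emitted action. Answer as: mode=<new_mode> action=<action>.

mode=M_FOLLOW action=motors_off

current mode = M_PICK; filter table to that mode:
  (M_PICK, SIG_FAIL) → (M_FOLLOW, motors_off)  ← event matches
  (M_PICK, SIG_OK) → (M_HALT, motors_on)
  (M_PICK, SIG_LOW) → (M_HOME, announce)
  (M_PICK, SIG_FULL) → (M_DROP, spin_cw)
event = SIG_FAIL selects (M_FOLLOW, motors_off)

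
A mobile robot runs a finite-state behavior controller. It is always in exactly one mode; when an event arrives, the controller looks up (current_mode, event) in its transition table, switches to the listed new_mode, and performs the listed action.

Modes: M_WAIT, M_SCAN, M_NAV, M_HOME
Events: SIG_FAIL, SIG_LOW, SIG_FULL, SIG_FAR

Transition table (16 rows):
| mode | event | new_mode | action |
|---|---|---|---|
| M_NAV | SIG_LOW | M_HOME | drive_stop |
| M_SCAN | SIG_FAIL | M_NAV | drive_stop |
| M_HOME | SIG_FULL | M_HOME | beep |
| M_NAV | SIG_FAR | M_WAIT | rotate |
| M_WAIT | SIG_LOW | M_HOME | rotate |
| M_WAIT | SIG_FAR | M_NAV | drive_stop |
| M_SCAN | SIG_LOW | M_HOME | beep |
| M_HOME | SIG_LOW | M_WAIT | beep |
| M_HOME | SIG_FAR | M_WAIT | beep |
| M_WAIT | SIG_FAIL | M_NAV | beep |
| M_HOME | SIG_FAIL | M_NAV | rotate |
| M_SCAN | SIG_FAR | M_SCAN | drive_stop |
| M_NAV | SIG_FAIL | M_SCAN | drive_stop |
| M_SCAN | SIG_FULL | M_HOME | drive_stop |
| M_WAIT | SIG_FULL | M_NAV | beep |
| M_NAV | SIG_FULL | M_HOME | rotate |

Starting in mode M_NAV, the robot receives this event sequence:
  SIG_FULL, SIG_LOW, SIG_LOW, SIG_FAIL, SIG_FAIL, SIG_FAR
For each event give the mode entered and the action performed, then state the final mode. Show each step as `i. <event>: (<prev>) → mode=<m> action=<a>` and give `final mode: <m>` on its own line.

final mode: M_SCAN

1. SIG_FULL: (M_NAV) → mode=M_HOME action=rotate
2. SIG_LOW: (M_HOME) → mode=M_WAIT action=beep
3. SIG_LOW: (M_WAIT) → mode=M_HOME action=rotate
4. SIG_FAIL: (M_HOME) → mode=M_NAV action=rotate
5. SIG_FAIL: (M_NAV) → mode=M_SCAN action=drive_stop
6. SIG_FAR: (M_SCAN) → mode=M_SCAN action=drive_stop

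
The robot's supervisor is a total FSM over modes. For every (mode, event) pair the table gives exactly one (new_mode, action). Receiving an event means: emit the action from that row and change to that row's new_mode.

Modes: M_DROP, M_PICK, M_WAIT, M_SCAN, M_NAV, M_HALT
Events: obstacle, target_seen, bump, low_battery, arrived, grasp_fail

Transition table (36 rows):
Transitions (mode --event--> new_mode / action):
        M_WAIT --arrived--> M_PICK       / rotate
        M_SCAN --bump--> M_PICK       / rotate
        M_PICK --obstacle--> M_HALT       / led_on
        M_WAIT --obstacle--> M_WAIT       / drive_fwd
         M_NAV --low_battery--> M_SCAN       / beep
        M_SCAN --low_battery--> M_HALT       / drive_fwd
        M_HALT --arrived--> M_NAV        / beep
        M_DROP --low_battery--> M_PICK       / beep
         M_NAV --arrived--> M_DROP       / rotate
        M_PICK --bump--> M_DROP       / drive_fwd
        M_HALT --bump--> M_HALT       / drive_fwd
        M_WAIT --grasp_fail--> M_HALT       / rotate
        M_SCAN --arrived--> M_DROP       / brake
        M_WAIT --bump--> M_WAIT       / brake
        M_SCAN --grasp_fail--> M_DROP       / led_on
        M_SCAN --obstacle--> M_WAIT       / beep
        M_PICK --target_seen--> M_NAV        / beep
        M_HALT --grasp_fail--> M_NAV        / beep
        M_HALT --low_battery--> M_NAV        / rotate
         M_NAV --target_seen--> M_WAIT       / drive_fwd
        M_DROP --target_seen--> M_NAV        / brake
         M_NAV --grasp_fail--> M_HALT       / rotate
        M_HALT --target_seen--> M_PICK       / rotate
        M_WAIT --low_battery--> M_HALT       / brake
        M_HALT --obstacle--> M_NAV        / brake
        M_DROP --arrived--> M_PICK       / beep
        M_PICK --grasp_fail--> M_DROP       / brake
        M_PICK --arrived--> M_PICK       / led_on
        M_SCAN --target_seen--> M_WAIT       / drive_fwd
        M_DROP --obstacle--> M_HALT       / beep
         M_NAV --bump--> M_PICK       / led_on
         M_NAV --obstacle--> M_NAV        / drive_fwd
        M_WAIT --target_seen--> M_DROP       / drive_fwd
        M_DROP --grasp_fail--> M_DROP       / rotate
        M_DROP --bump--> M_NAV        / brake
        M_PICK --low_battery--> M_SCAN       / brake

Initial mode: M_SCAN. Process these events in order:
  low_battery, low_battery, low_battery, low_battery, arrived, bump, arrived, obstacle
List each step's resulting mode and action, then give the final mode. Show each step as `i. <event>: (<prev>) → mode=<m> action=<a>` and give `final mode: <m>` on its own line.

1. low_battery: (M_SCAN) → mode=M_HALT action=drive_fwd
2. low_battery: (M_HALT) → mode=M_NAV action=rotate
3. low_battery: (M_NAV) → mode=M_SCAN action=beep
4. low_battery: (M_SCAN) → mode=M_HALT action=drive_fwd
5. arrived: (M_HALT) → mode=M_NAV action=beep
6. bump: (M_NAV) → mode=M_PICK action=led_on
7. arrived: (M_PICK) → mode=M_PICK action=led_on
8. obstacle: (M_PICK) → mode=M_HALT action=led_on

final mode: M_HALT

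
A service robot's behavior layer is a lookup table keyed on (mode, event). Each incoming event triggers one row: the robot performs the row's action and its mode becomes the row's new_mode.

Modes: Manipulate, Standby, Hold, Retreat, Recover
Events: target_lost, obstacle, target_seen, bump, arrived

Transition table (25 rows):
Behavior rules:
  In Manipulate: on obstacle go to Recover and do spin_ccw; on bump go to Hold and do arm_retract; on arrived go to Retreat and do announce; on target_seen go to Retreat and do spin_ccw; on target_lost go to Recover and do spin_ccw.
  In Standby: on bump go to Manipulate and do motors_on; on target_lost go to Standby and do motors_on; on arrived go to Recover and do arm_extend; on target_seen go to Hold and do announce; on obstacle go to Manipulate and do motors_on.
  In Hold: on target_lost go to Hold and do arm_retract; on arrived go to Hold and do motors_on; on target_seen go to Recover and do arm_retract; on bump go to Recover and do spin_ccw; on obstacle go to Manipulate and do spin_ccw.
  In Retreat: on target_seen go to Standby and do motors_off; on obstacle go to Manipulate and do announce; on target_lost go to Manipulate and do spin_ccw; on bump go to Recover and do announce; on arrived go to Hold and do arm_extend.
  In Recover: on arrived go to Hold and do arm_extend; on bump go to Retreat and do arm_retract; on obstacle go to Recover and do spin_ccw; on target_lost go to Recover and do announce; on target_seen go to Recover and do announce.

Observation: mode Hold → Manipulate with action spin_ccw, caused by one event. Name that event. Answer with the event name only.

obstacle

try target_lost: (Hold, target_lost) → (Hold, arm_retract)
try obstacle: (Hold, obstacle) → (Manipulate, spin_ccw)  ← matches
try target_seen: (Hold, target_seen) → (Recover, arm_retract)
try bump: (Hold, bump) → (Recover, spin_ccw)
try arrived: (Hold, arrived) → (Hold, motors_on)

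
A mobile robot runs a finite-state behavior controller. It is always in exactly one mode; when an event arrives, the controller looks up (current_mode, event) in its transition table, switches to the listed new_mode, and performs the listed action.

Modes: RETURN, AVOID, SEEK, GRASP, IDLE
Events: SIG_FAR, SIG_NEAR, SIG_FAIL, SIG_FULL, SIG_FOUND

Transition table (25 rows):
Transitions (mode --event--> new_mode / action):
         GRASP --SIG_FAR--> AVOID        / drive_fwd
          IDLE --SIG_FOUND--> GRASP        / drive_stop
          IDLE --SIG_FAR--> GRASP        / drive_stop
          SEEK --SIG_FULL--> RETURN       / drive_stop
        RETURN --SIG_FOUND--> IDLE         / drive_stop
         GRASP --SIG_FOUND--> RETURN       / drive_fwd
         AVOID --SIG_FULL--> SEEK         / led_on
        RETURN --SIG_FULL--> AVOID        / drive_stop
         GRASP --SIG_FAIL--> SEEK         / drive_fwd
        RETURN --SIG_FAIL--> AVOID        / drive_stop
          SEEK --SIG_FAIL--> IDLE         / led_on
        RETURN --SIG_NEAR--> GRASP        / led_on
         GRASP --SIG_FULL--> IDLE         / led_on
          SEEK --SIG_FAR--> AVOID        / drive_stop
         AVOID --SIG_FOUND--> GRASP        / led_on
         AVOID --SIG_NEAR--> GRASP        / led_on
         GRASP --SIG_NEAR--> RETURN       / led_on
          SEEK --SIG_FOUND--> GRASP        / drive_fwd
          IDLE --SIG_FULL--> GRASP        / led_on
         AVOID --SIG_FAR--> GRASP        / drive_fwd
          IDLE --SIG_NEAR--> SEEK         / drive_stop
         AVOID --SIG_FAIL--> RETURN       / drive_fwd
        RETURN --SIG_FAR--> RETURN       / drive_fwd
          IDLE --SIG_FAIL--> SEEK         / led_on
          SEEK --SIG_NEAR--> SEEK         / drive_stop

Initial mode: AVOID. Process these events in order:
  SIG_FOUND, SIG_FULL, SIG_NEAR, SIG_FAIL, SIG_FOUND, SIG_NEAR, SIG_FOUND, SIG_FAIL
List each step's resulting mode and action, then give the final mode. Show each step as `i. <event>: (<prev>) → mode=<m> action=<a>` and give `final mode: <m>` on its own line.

final mode: SEEK

1. SIG_FOUND: (AVOID) → mode=GRASP action=led_on
2. SIG_FULL: (GRASP) → mode=IDLE action=led_on
3. SIG_NEAR: (IDLE) → mode=SEEK action=drive_stop
4. SIG_FAIL: (SEEK) → mode=IDLE action=led_on
5. SIG_FOUND: (IDLE) → mode=GRASP action=drive_stop
6. SIG_NEAR: (GRASP) → mode=RETURN action=led_on
7. SIG_FOUND: (RETURN) → mode=IDLE action=drive_stop
8. SIG_FAIL: (IDLE) → mode=SEEK action=led_on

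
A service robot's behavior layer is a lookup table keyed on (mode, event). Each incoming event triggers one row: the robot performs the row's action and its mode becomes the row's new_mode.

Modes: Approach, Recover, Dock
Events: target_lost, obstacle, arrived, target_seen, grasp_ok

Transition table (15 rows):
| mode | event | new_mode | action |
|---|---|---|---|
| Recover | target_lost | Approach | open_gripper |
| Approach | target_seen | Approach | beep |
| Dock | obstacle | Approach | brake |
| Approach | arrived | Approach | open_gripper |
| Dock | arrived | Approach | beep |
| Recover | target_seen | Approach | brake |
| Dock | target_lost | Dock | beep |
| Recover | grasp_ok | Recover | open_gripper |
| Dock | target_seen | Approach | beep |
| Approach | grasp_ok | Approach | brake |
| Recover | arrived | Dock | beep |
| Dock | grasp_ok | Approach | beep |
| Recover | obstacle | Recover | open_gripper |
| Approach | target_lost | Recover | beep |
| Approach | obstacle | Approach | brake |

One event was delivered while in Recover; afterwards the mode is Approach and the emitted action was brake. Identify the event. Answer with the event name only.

try target_lost: (Recover, target_lost) → (Approach, open_gripper)
try obstacle: (Recover, obstacle) → (Recover, open_gripper)
try arrived: (Recover, arrived) → (Dock, beep)
try target_seen: (Recover, target_seen) → (Approach, brake)  ← matches
try grasp_ok: (Recover, grasp_ok) → (Recover, open_gripper)

target_seen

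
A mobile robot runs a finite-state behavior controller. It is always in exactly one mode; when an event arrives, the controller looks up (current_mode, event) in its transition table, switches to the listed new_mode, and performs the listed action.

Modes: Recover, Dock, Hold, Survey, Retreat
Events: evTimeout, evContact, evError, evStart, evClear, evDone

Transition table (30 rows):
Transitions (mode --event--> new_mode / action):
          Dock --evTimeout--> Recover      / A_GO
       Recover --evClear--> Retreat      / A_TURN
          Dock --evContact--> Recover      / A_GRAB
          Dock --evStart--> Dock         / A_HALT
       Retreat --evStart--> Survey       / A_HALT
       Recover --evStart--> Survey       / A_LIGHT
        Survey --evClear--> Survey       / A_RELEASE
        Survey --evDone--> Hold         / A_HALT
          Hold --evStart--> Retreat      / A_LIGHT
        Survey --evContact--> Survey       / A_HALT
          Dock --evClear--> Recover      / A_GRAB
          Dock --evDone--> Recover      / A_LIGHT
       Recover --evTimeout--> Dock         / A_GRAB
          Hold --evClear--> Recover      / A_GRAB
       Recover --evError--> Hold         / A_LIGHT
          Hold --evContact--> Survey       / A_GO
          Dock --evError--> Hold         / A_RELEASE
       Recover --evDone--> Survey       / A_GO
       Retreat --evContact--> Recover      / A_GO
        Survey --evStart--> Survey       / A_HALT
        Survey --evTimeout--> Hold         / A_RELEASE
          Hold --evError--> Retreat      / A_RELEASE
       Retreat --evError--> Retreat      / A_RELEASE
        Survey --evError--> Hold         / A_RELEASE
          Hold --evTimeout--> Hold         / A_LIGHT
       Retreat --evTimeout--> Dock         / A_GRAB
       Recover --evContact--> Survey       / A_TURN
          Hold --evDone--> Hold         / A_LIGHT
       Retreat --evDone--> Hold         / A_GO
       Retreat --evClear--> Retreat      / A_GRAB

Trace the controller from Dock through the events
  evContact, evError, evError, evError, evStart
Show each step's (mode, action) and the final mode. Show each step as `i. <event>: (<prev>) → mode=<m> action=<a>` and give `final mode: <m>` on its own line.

final mode: Survey

1. evContact: (Dock) → mode=Recover action=A_GRAB
2. evError: (Recover) → mode=Hold action=A_LIGHT
3. evError: (Hold) → mode=Retreat action=A_RELEASE
4. evError: (Retreat) → mode=Retreat action=A_RELEASE
5. evStart: (Retreat) → mode=Survey action=A_HALT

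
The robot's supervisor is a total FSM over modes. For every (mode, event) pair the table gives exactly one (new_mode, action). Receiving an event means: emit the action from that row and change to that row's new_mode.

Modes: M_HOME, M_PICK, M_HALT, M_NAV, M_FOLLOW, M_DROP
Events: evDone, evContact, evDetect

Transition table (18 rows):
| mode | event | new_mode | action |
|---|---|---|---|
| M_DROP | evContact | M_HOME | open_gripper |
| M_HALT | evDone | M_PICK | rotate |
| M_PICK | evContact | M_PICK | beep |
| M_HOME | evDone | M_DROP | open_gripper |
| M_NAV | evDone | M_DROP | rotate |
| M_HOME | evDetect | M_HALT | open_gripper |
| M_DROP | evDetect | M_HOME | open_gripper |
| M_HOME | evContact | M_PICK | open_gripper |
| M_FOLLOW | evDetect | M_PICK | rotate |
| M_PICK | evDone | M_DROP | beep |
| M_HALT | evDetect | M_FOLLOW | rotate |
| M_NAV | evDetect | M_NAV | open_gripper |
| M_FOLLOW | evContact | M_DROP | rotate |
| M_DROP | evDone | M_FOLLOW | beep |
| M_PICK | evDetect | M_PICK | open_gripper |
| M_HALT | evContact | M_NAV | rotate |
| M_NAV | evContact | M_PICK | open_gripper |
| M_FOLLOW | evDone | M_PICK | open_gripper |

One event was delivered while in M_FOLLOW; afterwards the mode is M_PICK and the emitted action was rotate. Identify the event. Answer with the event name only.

evDetect

try evDone: (M_FOLLOW, evDone) → (M_PICK, open_gripper)
try evContact: (M_FOLLOW, evContact) → (M_DROP, rotate)
try evDetect: (M_FOLLOW, evDetect) → (M_PICK, rotate)  ← matches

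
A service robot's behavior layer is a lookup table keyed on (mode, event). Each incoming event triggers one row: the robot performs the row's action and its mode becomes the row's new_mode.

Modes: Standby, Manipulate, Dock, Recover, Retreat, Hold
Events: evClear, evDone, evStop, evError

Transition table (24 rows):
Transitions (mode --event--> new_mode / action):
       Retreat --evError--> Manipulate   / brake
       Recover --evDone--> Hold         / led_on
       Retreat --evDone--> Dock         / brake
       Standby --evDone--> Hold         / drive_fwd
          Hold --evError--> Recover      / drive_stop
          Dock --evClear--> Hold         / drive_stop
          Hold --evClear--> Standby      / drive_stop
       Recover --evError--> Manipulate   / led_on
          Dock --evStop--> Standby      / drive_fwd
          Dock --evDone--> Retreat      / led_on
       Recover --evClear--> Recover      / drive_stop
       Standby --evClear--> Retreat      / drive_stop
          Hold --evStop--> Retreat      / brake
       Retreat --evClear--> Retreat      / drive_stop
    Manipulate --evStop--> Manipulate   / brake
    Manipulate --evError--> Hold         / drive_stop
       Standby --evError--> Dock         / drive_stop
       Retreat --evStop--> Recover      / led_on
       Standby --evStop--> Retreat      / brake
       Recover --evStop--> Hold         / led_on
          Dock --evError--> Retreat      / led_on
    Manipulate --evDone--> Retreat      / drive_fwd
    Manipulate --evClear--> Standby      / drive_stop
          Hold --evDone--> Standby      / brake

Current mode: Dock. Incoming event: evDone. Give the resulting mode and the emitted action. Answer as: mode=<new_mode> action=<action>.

current mode = Dock; filter table to that mode:
  (Dock, evClear) → (Hold, drive_stop)
  (Dock, evStop) → (Standby, drive_fwd)
  (Dock, evDone) → (Retreat, led_on)  ← event matches
  (Dock, evError) → (Retreat, led_on)
event = evDone selects (Retreat, led_on)

mode=Retreat action=led_on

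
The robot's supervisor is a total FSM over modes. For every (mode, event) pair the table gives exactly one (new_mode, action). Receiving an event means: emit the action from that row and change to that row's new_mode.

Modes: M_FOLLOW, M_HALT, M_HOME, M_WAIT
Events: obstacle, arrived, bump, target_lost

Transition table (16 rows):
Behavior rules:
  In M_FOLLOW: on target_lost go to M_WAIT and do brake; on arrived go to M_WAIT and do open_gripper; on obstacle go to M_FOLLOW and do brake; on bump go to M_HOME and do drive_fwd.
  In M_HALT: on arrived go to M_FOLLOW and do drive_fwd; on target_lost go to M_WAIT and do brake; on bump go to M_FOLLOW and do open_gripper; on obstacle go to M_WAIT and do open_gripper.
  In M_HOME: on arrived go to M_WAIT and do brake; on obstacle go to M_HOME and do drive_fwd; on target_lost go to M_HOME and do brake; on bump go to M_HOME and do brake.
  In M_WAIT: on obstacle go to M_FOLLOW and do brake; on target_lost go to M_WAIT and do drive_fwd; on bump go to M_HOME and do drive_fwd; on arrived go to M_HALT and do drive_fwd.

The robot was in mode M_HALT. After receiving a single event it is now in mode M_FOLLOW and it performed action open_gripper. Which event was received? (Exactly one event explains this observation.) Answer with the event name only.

try obstacle: (M_HALT, obstacle) → (M_WAIT, open_gripper)
try arrived: (M_HALT, arrived) → (M_FOLLOW, drive_fwd)
try bump: (M_HALT, bump) → (M_FOLLOW, open_gripper)  ← matches
try target_lost: (M_HALT, target_lost) → (M_WAIT, brake)

bump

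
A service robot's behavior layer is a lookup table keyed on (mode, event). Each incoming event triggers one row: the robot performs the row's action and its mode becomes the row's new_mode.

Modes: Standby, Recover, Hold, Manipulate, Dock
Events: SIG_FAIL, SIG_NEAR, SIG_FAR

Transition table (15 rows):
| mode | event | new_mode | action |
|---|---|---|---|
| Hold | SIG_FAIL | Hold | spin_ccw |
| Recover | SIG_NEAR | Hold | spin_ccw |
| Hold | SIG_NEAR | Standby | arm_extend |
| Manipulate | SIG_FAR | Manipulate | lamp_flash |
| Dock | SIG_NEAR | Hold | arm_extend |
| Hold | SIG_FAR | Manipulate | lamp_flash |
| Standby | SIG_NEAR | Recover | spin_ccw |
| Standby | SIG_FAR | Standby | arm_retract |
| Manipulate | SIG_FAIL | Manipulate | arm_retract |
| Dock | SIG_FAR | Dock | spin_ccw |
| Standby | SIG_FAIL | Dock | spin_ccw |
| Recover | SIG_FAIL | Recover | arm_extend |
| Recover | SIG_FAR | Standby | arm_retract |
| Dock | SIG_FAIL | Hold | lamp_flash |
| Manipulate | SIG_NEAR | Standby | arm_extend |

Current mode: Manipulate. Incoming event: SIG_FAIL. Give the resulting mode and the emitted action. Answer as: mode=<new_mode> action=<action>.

mode=Manipulate action=arm_retract

current mode = Manipulate; filter table to that mode:
  (Manipulate, SIG_FAR) → (Manipulate, lamp_flash)
  (Manipulate, SIG_FAIL) → (Manipulate, arm_retract)  ← event matches
  (Manipulate, SIG_NEAR) → (Standby, arm_extend)
event = SIG_FAIL selects (Manipulate, arm_retract)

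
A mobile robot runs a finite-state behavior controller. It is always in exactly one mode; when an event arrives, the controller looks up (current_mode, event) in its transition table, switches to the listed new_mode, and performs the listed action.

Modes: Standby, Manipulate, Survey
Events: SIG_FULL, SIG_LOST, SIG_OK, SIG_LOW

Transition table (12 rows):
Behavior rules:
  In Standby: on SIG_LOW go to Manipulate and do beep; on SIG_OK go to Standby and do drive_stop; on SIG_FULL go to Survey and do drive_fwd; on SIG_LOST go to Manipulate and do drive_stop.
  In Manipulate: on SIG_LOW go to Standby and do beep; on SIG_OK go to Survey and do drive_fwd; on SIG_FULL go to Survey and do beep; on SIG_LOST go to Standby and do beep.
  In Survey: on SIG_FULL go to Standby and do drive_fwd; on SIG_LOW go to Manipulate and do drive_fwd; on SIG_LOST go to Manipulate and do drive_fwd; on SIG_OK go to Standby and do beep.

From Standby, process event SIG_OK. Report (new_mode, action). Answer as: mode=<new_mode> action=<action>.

current mode = Standby; filter table to that mode:
  (Standby, SIG_LOW) → (Manipulate, beep)
  (Standby, SIG_OK) → (Standby, drive_stop)  ← event matches
  (Standby, SIG_FULL) → (Survey, drive_fwd)
  (Standby, SIG_LOST) → (Manipulate, drive_stop)
event = SIG_OK selects (Standby, drive_stop)

mode=Standby action=drive_stop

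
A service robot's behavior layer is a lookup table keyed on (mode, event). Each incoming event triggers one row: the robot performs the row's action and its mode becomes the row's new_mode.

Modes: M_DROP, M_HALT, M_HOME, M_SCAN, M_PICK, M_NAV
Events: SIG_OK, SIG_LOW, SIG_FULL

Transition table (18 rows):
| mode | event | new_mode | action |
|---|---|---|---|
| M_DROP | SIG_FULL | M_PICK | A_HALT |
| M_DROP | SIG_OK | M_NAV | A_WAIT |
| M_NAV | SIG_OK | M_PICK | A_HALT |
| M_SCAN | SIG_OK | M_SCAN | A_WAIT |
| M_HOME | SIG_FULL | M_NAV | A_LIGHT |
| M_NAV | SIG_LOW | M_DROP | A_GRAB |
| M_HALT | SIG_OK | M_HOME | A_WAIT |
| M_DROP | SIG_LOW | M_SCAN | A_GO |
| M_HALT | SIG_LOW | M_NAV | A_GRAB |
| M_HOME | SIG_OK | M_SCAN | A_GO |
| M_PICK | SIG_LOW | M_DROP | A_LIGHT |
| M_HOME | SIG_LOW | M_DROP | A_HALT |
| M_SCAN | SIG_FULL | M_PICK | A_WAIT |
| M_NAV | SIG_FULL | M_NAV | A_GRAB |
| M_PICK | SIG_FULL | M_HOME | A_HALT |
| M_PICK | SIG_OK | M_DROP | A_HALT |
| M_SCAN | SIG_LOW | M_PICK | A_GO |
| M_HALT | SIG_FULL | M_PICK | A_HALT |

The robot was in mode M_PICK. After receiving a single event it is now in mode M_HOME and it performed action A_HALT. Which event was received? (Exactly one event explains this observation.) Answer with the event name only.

try SIG_OK: (M_PICK, SIG_OK) → (M_DROP, A_HALT)
try SIG_LOW: (M_PICK, SIG_LOW) → (M_DROP, A_LIGHT)
try SIG_FULL: (M_PICK, SIG_FULL) → (M_HOME, A_HALT)  ← matches

SIG_FULL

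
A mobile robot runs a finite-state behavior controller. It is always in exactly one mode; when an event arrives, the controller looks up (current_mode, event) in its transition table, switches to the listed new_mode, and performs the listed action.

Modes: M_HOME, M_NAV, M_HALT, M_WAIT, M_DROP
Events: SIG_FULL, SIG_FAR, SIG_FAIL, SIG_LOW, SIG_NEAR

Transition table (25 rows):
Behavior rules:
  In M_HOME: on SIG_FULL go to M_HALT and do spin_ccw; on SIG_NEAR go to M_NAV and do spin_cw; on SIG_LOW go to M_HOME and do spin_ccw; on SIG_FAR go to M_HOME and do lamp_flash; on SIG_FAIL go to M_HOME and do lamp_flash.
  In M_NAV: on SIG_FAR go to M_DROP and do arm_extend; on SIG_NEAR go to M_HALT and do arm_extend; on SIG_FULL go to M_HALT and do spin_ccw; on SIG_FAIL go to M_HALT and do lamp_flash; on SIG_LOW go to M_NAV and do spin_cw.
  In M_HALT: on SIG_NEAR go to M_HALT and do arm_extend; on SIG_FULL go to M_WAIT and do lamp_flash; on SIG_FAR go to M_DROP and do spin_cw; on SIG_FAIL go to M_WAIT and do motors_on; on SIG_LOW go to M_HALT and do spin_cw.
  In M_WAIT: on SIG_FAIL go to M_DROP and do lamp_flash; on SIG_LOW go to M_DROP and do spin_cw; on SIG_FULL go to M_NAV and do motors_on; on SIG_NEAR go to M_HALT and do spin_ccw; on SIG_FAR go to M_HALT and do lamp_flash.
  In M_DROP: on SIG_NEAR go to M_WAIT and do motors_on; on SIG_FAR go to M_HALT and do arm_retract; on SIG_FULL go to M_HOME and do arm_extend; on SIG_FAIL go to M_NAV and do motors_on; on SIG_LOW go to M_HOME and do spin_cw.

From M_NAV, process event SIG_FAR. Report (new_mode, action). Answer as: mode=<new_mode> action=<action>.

current mode = M_NAV; filter table to that mode:
  (M_NAV, SIG_FAR) → (M_DROP, arm_extend)  ← event matches
  (M_NAV, SIG_NEAR) → (M_HALT, arm_extend)
  (M_NAV, SIG_FULL) → (M_HALT, spin_ccw)
  (M_NAV, SIG_FAIL) → (M_HALT, lamp_flash)
  (M_NAV, SIG_LOW) → (M_NAV, spin_cw)
event = SIG_FAR selects (M_DROP, arm_extend)

mode=M_DROP action=arm_extend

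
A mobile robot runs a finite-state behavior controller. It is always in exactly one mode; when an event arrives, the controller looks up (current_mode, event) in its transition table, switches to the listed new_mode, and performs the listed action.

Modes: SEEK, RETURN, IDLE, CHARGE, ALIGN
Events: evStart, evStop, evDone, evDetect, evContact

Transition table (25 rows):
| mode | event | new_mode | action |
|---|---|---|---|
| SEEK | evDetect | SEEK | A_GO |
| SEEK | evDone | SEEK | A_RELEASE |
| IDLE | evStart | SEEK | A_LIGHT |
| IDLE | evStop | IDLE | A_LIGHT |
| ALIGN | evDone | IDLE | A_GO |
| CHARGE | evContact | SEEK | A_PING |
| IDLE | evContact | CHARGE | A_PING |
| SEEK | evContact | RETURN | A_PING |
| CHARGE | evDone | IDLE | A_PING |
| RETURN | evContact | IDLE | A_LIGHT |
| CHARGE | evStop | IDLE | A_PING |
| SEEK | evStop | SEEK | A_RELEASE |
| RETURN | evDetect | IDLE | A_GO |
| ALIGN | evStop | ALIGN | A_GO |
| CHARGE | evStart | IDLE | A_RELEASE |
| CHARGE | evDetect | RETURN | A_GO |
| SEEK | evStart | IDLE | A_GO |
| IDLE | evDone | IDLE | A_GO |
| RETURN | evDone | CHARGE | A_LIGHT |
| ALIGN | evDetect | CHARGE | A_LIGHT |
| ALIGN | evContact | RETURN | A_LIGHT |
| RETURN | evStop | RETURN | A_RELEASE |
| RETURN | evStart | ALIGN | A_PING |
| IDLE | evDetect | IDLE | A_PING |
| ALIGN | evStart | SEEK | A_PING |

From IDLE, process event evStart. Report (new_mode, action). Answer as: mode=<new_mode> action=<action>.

current mode = IDLE; filter table to that mode:
  (IDLE, evStart) → (SEEK, A_LIGHT)  ← event matches
  (IDLE, evStop) → (IDLE, A_LIGHT)
  (IDLE, evContact) → (CHARGE, A_PING)
  (IDLE, evDone) → (IDLE, A_GO)
  (IDLE, evDetect) → (IDLE, A_PING)
event = evStart selects (SEEK, A_LIGHT)

mode=SEEK action=A_LIGHT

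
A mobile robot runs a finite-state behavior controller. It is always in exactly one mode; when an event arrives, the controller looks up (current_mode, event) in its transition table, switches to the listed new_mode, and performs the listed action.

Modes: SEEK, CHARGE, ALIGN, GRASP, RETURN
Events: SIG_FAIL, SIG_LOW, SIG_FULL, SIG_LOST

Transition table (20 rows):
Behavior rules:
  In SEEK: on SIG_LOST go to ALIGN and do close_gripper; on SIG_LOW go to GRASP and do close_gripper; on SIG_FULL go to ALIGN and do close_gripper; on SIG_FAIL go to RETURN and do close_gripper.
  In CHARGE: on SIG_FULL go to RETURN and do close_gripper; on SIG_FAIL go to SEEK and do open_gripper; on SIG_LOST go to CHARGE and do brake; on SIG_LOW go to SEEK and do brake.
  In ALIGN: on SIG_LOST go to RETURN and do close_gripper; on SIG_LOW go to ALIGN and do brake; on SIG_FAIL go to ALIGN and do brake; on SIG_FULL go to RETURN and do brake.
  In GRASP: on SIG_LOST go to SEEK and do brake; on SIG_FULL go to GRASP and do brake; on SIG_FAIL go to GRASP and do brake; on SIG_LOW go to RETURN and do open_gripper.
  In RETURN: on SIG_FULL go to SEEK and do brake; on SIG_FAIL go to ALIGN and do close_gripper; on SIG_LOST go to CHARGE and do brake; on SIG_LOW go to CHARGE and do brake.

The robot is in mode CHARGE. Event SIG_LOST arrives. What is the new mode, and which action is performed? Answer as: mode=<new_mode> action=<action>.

mode=CHARGE action=brake

current mode = CHARGE; filter table to that mode:
  (CHARGE, SIG_FULL) → (RETURN, close_gripper)
  (CHARGE, SIG_FAIL) → (SEEK, open_gripper)
  (CHARGE, SIG_LOST) → (CHARGE, brake)  ← event matches
  (CHARGE, SIG_LOW) → (SEEK, brake)
event = SIG_LOST selects (CHARGE, brake)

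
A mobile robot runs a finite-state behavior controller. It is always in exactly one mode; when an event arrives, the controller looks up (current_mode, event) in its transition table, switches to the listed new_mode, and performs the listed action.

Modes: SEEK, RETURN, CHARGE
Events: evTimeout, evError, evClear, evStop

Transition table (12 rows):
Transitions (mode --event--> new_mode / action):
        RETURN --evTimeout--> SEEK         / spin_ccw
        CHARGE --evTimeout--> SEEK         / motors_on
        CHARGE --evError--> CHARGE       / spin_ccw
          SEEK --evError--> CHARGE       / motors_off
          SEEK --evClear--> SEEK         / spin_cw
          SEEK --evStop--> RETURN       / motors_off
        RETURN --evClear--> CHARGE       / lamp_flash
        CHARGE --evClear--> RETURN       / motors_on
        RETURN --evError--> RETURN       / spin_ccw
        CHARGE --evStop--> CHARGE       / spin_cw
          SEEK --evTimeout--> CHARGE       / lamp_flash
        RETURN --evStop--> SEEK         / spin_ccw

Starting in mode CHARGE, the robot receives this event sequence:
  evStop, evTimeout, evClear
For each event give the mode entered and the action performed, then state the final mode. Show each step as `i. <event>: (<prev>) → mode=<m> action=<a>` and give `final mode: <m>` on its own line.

1. evStop: (CHARGE) → mode=CHARGE action=spin_cw
2. evTimeout: (CHARGE) → mode=SEEK action=motors_on
3. evClear: (SEEK) → mode=SEEK action=spin_cw

final mode: SEEK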